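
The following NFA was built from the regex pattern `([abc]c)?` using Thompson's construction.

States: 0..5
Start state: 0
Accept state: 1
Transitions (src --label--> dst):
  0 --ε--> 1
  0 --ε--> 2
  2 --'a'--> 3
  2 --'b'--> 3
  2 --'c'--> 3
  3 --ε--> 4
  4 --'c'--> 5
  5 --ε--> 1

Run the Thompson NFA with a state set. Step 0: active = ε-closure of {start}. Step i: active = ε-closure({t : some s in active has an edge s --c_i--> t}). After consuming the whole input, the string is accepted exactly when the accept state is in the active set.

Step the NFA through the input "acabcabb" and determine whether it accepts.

Answer: REJECT

Steps:
start: ε-closure({0}) = {0,1,2}
'a' @ 1: {3,4}
'c' @ 2: {1,5}  ✓accept
'a' @ 3: {}  — dead — no transitions
rest 'bcabb' ignored (set empty)
after full input: {}  (accept=1 not in)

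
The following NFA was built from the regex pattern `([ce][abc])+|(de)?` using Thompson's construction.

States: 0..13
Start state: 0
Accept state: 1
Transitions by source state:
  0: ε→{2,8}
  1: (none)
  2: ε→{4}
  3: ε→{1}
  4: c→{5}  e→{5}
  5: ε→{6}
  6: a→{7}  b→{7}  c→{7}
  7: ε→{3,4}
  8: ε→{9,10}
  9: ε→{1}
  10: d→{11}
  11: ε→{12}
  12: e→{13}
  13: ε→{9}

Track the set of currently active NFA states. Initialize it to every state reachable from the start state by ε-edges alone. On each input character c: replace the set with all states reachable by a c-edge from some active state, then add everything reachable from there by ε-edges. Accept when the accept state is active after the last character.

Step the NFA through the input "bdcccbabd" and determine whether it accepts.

initial (ε-close {0}): {0,1,2,4,8,9,10}
'b' @ 1: {}  — no active states
rest 'dcccbabd' ignored (set empty)
after full input: {}  (accept=1 not in)

Answer: REJECT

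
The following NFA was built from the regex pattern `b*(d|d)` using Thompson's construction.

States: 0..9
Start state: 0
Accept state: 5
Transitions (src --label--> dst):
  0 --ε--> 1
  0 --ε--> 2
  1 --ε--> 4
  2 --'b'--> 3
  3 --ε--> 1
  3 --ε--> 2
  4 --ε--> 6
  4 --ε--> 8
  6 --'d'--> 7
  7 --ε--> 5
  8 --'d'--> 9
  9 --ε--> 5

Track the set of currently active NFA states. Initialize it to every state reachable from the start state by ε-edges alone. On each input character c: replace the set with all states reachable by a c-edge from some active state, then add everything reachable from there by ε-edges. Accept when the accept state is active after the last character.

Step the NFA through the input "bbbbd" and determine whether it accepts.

Answer: ACCEPT

Derivation:
start: ε-closure({0}) = {0,1,2,4,6,8}
'b' @ 1: {1,2,3,4,6,8}
'b' @ 2: {1,2,3,4,6,8}
'b' @ 3: {1,2,3,4,6,8}
'b' @ 4: {1,2,3,4,6,8}
'd' @ 5: {5,7,9}  (accept∈set)
end set {5,7,9} — state 5 in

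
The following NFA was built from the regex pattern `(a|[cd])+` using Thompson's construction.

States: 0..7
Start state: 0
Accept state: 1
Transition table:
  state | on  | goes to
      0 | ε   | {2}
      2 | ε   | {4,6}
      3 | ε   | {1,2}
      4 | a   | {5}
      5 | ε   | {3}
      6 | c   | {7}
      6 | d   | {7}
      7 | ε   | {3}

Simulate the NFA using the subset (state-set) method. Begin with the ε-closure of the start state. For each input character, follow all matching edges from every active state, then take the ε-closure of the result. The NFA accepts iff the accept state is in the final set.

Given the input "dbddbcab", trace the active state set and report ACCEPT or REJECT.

Answer: REJECT

Trace:
S₀ = ε-closure({0}) = {0,2,4,6}
'd' @ 1: {1,2,3,4,6,7}  [accepting]
'b' @ 2: {}  — no active states
rest 'ddbcab' ignored (set empty)
after full input: {}  (accept=1 not in)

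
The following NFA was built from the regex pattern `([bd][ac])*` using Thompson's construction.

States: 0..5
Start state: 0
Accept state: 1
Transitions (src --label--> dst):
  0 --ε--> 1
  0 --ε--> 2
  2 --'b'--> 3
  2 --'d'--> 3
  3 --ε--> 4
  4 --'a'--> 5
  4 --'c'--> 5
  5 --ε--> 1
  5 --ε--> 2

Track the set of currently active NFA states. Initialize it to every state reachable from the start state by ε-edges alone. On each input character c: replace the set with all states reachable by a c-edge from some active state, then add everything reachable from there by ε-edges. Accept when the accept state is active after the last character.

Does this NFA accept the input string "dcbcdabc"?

S₀ = ε-closure({0}) = {0,1,2}
'd' @ 1: {3,4}
'c' @ 2: {1,2,5}  (accept∈set)
'b' @ 3: {3,4}
'c' @ 4: {1,2,5}  (accept∈set)
'd' @ 5: {3,4}
'a' @ 6: {1,2,5}  (accept∈set)
'b' @ 7: {3,4}
'c' @ 8: {1,2,5}  (accept∈set)
after full input: {1,2,5}  (accept=1 in)

Answer: ACCEPT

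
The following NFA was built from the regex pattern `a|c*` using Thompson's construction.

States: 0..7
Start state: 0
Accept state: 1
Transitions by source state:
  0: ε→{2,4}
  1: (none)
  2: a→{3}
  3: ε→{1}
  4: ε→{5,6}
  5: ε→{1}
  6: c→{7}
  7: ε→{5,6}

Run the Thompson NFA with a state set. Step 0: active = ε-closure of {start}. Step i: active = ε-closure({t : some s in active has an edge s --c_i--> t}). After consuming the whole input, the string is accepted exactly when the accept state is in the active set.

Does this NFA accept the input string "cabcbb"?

Answer: REJECT

Derivation:
S₀ = ε-closure({0}) = {0,1,2,4,5,6}
'c' @ 1: {1,5,6,7}  (accept∈set)
'a' @ 2: {}  — dead — no transitions
rest 'bcbb' ignored (set empty)
final: {}; accept 1 not in set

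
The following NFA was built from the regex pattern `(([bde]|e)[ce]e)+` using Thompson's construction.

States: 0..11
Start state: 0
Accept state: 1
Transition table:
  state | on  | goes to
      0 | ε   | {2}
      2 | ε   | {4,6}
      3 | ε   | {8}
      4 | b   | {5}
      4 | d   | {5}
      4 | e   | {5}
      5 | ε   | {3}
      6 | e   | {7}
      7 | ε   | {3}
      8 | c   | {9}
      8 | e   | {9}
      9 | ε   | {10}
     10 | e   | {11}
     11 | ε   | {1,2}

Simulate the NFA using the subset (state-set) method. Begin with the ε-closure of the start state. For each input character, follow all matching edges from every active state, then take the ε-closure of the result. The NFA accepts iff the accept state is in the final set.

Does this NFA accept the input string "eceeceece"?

Answer: ACCEPT

Derivation:
start: ε-closure({0}) = {0,2,4,6}
'e' @ 1: {3,5,7,8}
'c' @ 2: {9,10}
'e' @ 3: {1,2,4,6,11}  [accepting]
'e' @ 4: {3,5,7,8}
'c' @ 5: {9,10}
'e' @ 6: {1,2,4,6,11}  [accepting]
'e' @ 7: {3,5,7,8}
'c' @ 8: {9,10}
'e' @ 9: {1,2,4,6,11}  [accepting]
after full input: {1,2,4,6,11}  (accept=1 in)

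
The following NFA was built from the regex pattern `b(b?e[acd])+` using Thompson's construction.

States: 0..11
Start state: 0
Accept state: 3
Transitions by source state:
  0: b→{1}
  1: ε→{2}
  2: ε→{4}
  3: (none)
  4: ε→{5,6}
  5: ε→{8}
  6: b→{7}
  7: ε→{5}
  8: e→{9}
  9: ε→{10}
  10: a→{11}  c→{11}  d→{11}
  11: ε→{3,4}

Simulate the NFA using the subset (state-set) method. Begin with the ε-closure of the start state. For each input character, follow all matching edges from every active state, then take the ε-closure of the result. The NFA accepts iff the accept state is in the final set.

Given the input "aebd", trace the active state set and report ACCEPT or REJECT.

Answer: REJECT

Derivation:
S₀ = ε-closure({0}) = {0}
'a' @ 1: {}  — state set empty
rest 'ebd' ignored (set empty)
after full input: {}  (accept=3 not in)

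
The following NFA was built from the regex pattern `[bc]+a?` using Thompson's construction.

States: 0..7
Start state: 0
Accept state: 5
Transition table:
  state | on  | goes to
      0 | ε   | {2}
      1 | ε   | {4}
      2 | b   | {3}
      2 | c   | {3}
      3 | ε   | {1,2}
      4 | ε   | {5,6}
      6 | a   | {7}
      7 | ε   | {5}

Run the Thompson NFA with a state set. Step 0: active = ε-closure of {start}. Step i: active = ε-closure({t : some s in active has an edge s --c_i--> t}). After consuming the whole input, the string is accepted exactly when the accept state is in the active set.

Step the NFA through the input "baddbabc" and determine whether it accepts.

initial (ε-close {0}): {0,2}
'b' @ 1: {1,2,3,4,5,6}  (accept∈set)
'a' @ 2: {5,7}  (accept∈set)
'd' @ 3: {}  — dead — no transitions
rest 'dbabc' ignored (set empty)
after full input: {}  (accept=5 not in)

Answer: REJECT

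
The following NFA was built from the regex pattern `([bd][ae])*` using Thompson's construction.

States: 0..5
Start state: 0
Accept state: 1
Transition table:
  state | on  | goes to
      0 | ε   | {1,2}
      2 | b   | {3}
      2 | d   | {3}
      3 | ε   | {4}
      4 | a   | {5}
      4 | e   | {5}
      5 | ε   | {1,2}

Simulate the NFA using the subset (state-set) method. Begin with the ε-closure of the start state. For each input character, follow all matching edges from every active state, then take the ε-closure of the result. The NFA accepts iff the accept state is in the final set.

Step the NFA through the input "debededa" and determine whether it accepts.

Answer: ACCEPT

Derivation:
start: ε-closure({0}) = {0,1,2}
'd' @ 1: {3,4}
'e' @ 2: {1,2,5}  ✓accept
'b' @ 3: {3,4}
'e' @ 4: {1,2,5}  ✓accept
'd' @ 5: {3,4}
'e' @ 6: {1,2,5}  ✓accept
'd' @ 7: {3,4}
'a' @ 8: {1,2,5}  ✓accept
after full input: {1,2,5}  (accept=1 in)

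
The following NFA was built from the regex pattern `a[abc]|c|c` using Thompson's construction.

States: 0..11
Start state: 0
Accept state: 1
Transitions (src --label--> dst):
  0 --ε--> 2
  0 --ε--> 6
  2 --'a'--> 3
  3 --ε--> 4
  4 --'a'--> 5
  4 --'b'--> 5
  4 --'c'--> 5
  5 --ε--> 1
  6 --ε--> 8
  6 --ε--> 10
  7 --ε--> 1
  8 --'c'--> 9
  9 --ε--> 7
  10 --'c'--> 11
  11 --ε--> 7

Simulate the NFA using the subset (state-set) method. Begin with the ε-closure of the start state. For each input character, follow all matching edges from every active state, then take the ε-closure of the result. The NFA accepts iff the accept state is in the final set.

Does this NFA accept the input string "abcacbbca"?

start: ε-closure({0}) = {0,2,6,8,10}
'a' @ 1: {3,4}
'b' @ 2: {1,5}  [accepting]
'c' @ 3: {}  — dead — no transitions
rest 'acbbca' ignored (set empty)
final: {}; accept 1 not in set

Answer: REJECT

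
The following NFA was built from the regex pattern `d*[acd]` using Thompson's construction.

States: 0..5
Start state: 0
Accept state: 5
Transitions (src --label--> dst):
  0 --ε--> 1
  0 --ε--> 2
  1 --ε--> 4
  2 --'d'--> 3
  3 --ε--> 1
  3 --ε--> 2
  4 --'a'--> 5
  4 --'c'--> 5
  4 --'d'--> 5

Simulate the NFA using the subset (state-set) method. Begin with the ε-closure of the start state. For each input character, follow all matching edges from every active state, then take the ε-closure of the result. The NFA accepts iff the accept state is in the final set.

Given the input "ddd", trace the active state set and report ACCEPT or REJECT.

S₀ = ε-closure({0}) = {0,1,2,4}
'd' @ 1: {1,2,3,4,5}  ✓accept
'd' @ 2: {1,2,3,4,5}  ✓accept
'd' @ 3: {1,2,3,4,5}  ✓accept
final: {1,2,3,4,5}; accept 5 in set

Answer: ACCEPT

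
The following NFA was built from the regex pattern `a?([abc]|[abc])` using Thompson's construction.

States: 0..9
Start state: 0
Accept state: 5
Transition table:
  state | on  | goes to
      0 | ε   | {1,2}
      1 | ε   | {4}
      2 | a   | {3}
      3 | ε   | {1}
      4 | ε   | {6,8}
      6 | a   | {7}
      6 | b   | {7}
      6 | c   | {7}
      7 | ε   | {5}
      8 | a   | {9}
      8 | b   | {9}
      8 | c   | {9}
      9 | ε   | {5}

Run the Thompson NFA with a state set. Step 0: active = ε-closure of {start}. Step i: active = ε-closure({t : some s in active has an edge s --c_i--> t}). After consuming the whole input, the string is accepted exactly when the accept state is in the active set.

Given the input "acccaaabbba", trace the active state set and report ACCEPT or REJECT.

Answer: REJECT

Trace:
S₀ = ε-closure({0}) = {0,1,2,4,6,8}
'a' @ 1: {1,3,4,5,6,7,8,9}  ✓accept
'c' @ 2: {5,7,9}  ✓accept
'c' @ 3: {}  — dead — no transitions
rest 'caaabbba' ignored (set empty)
end set {} — state 5 not in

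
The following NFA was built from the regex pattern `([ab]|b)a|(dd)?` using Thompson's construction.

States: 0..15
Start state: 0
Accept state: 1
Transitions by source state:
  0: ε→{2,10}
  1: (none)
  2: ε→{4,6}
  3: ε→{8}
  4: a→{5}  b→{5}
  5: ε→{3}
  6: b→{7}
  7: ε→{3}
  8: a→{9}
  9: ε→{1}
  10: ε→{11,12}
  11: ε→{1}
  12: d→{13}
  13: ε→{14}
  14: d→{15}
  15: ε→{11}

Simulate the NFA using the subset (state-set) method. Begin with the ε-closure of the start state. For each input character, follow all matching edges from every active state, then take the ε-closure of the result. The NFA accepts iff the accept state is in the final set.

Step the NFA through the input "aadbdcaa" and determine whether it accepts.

Answer: REJECT

Derivation:
initial (ε-close {0}): {0,1,2,4,6,10,11,12}
'a' @ 1: {3,5,8}
'a' @ 2: {1,9}  ✓accept
'd' @ 3: {}  — state set empty
rest 'bdcaa' ignored (set empty)
after full input: {}  (accept=1 not in)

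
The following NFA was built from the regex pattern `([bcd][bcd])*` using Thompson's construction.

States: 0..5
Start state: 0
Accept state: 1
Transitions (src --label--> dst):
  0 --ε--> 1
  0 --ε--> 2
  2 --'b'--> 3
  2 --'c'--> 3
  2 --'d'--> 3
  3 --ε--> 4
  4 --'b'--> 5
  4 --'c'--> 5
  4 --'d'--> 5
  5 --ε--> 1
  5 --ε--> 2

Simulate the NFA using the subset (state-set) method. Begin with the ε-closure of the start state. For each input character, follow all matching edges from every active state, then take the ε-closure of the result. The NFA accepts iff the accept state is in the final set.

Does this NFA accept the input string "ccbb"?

initial (ε-close {0}): {0,1,2}
'c' @ 1: {3,4}
'c' @ 2: {1,2,5}  ✓accept
'b' @ 3: {3,4}
'b' @ 4: {1,2,5}  ✓accept
end set {1,2,5} — state 1 in

Answer: ACCEPT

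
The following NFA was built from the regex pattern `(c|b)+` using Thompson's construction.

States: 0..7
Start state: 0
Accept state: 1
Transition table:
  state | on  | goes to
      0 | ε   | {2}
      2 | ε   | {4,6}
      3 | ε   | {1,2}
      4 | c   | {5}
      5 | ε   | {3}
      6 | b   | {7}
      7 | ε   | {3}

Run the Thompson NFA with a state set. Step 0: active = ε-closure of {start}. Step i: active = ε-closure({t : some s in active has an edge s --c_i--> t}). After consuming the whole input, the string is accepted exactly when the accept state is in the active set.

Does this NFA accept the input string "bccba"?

Answer: REJECT

Trace:
S₀ = ε-closure({0}) = {0,2,4,6}
'b' @ 1: {1,2,3,4,6,7}  [accepting]
'c' @ 2: {1,2,3,4,5,6}  [accepting]
'c' @ 3: {1,2,3,4,5,6}  [accepting]
'b' @ 4: {1,2,3,4,6,7}  [accepting]
'a' @ 5: {}  — dead — no transitions
after full input: {}  (accept=1 not in)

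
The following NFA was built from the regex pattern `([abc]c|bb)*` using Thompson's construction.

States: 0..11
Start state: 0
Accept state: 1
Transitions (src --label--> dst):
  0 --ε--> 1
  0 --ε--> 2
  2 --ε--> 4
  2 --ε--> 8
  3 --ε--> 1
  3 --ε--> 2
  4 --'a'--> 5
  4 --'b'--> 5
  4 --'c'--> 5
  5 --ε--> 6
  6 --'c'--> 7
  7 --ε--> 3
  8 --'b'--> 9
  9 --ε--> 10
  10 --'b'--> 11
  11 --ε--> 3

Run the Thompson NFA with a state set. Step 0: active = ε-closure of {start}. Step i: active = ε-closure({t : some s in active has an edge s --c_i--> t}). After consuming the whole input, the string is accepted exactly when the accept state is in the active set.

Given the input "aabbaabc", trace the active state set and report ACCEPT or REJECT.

initial (ε-close {0}): {0,1,2,4,8}
'a' @ 1: {5,6}
'a' @ 2: {}  — state set empty
rest 'bbaabc' ignored (set empty)
final: {}; accept 1 not in set

Answer: REJECT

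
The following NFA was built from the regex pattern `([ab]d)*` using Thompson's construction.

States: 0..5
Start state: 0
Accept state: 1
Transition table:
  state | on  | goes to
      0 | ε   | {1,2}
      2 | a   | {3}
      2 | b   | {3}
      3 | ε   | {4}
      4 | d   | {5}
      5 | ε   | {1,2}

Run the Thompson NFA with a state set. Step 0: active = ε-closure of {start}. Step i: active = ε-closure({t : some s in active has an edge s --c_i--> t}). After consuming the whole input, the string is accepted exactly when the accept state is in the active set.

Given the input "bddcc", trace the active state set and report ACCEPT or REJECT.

start: ε-closure({0}) = {0,1,2}
'b' @ 1: {3,4}
'd' @ 2: {1,2,5}  (accept∈set)
'd' @ 3: {}  — state set empty
rest 'cc' ignored (set empty)
after full input: {}  (accept=1 not in)

Answer: REJECT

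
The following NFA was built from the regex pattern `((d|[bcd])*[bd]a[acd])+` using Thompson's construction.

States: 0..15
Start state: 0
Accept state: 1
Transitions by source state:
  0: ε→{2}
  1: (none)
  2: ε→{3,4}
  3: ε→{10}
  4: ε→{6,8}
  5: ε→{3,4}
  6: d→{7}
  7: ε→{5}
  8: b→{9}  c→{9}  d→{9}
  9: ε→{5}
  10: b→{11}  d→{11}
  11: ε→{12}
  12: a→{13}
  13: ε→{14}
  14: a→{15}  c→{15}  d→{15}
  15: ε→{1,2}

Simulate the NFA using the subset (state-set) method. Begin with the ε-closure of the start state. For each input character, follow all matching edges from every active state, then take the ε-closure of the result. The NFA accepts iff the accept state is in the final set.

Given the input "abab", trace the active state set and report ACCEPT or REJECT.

Answer: REJECT

Steps:
start: ε-closure({0}) = {0,2,3,4,6,8,10}
'a' @ 1: {}  — state set empty
rest 'bab' ignored (set empty)
end set {} — state 1 not in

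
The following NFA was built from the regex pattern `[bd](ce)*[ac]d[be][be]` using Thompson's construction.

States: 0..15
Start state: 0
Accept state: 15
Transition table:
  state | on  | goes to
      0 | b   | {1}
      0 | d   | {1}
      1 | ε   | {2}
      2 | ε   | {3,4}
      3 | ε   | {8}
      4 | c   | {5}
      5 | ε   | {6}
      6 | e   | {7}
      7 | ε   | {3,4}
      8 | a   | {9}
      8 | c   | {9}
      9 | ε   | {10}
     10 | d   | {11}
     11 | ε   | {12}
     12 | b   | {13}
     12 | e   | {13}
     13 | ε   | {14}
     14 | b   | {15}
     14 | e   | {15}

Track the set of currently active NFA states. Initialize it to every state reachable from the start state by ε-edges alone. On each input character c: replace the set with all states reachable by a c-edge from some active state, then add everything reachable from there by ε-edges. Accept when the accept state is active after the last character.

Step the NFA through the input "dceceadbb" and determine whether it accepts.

S₀ = ε-closure({0}) = {0}
'd' @ 1: {1,2,3,4,8}
'c' @ 2: {5,6,9,10}
'e' @ 3: {3,4,7,8}
'c' @ 4: {5,6,9,10}
'e' @ 5: {3,4,7,8}
'a' @ 6: {9,10}
'd' @ 7: {11,12}
'b' @ 8: {13,14}
'b' @ 9: {15}  (accept∈set)
after full input: {15}  (accept=15 in)

Answer: ACCEPT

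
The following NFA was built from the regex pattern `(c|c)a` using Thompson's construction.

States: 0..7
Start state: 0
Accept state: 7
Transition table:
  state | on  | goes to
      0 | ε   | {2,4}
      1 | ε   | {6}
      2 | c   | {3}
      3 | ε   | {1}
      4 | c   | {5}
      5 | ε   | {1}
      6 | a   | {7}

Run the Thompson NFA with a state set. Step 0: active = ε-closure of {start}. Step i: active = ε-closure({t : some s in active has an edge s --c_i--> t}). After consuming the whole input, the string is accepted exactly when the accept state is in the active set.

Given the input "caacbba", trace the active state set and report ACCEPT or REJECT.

S₀ = ε-closure({0}) = {0,2,4}
'c' @ 1: {1,3,5,6}
'a' @ 2: {7}  ✓accept
'a' @ 3: {}  — state set empty
rest 'cbba' ignored (set empty)
end set {} — state 7 not in

Answer: REJECT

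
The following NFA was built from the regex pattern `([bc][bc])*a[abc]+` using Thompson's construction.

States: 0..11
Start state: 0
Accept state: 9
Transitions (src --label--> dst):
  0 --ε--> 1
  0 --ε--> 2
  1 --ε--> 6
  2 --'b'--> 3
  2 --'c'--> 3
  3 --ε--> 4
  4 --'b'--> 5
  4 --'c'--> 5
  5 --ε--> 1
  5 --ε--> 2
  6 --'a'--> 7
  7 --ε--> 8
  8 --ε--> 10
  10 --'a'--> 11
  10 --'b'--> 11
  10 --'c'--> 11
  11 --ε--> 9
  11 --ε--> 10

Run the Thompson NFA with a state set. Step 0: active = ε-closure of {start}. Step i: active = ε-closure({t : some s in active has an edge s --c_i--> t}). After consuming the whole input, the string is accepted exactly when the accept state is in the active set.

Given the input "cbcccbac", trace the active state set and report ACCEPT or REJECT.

Answer: ACCEPT

Trace:
S₀ = ε-closure({0}) = {0,1,2,6}
'c' @ 1: {3,4}
'b' @ 2: {1,2,5,6}
'c' @ 3: {3,4}
'c' @ 4: {1,2,5,6}
'c' @ 5: {3,4}
'b' @ 6: {1,2,5,6}
'a' @ 7: {7,8,10}
'c' @ 8: {9,10,11}  [accepting]
end set {9,10,11} — state 9 in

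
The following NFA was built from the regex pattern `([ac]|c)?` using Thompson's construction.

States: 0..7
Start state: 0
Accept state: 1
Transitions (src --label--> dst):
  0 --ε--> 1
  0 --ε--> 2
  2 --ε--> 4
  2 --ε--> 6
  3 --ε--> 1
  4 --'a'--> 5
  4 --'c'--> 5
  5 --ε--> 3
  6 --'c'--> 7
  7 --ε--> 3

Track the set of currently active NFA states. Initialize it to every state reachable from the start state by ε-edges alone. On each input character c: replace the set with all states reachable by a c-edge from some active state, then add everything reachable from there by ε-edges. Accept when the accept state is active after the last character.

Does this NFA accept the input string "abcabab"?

start: ε-closure({0}) = {0,1,2,4,6}
'a' @ 1: {1,3,5}  ✓accept
'b' @ 2: {}  — dead — no transitions
rest 'cabab' ignored (set empty)
final: {}; accept 1 not in set

Answer: REJECT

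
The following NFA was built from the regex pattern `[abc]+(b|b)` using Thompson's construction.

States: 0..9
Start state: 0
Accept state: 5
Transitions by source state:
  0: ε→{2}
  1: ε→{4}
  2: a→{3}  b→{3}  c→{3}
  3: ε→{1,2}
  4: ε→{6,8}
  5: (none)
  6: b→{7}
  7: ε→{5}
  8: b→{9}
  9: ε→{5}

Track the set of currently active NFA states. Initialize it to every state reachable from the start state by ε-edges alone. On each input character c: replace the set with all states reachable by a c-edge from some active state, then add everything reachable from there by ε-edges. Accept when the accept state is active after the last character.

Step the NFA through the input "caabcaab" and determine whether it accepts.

S₀ = ε-closure({0}) = {0,2}
'c' @ 1: {1,2,3,4,6,8}
'a' @ 2: {1,2,3,4,6,8}
'a' @ 3: {1,2,3,4,6,8}
'b' @ 4: {1,2,3,4,5,6,7,8,9}  (accept∈set)
'c' @ 5: {1,2,3,4,6,8}
'a' @ 6: {1,2,3,4,6,8}
'a' @ 7: {1,2,3,4,6,8}
'b' @ 8: {1,2,3,4,5,6,7,8,9}  (accept∈set)
final: {1,2,3,4,5,6,7,8,9}; accept 5 in set

Answer: ACCEPT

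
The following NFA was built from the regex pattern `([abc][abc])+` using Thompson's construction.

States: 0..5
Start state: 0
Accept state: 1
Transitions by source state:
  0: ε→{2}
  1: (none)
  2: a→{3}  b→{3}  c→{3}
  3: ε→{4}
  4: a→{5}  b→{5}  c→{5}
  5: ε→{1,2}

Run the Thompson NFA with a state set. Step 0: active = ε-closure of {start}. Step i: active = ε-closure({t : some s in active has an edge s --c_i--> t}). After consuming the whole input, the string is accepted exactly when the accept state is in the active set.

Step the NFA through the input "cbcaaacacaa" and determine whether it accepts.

S₀ = ε-closure({0}) = {0,2}
'c' @ 1: {3,4}
'b' @ 2: {1,2,5}  ✓accept
'c' @ 3: {3,4}
'a' @ 4: {1,2,5}  ✓accept
'a' @ 5: {3,4}
'a' @ 6: {1,2,5}  ✓accept
'c' @ 7: {3,4}
'a' @ 8: {1,2,5}  ✓accept
'c' @ 9: {3,4}
'a' @ 10: {1,2,5}  ✓accept
'a' @ 11: {3,4}
final: {3,4}; accept 1 not in set

Answer: REJECT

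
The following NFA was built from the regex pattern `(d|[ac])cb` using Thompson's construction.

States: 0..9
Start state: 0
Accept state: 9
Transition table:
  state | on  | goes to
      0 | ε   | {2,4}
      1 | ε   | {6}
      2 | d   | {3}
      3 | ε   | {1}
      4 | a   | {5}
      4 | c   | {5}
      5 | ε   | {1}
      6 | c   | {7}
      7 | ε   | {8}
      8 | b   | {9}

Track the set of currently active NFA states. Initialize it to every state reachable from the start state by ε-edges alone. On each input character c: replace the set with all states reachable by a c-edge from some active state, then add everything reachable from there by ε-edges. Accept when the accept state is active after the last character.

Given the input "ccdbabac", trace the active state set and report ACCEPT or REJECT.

S₀ = ε-closure({0}) = {0,2,4}
'c' @ 1: {1,5,6}
'c' @ 2: {7,8}
'd' @ 3: {}  — dead — no transitions
rest 'babac' ignored (set empty)
after full input: {}  (accept=9 not in)

Answer: REJECT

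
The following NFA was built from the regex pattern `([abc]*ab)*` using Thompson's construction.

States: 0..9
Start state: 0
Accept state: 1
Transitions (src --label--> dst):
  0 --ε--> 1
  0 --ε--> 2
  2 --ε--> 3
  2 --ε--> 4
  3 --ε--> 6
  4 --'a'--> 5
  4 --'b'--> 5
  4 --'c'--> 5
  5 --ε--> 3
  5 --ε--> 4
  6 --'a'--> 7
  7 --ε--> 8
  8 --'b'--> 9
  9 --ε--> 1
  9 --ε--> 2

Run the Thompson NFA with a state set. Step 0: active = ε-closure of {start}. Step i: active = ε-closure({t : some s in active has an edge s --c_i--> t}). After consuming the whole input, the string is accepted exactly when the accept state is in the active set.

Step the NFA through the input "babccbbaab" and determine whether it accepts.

S₀ = ε-closure({0}) = {0,1,2,3,4,6}
'b' @ 1: {3,4,5,6}
'a' @ 2: {3,4,5,6,7,8}
'b' @ 3: {1,2,3,4,5,6,9}  (accept∈set)
'c' @ 4: {3,4,5,6}
'c' @ 5: {3,4,5,6}
'b' @ 6: {3,4,5,6}
'b' @ 7: {3,4,5,6}
'a' @ 8: {3,4,5,6,7,8}
'a' @ 9: {3,4,5,6,7,8}
'b' @ 10: {1,2,3,4,5,6,9}  (accept∈set)
final: {1,2,3,4,5,6,9}; accept 1 in set

Answer: ACCEPT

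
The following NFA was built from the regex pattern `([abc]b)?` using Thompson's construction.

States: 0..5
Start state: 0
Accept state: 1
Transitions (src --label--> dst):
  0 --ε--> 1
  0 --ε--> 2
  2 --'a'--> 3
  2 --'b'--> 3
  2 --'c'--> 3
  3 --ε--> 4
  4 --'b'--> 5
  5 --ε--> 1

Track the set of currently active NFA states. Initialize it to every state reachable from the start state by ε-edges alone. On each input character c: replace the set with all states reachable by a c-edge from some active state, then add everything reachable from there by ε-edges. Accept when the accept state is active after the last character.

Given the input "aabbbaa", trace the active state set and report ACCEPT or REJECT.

Answer: REJECT

Steps:
start: ε-closure({0}) = {0,1,2}
'a' @ 1: {3,4}
'a' @ 2: {}  — state set empty
rest 'bbbaa' ignored (set empty)
after full input: {}  (accept=1 not in)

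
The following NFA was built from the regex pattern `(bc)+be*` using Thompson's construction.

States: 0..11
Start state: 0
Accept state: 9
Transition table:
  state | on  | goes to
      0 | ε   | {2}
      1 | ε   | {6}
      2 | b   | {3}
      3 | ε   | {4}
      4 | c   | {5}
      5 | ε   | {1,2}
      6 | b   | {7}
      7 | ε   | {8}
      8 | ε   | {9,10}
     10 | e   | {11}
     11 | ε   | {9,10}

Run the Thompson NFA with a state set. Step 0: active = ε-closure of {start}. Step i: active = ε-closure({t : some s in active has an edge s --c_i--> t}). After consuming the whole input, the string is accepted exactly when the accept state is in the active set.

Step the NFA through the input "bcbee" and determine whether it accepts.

Answer: ACCEPT

Derivation:
S₀ = ε-closure({0}) = {0,2}
'b' @ 1: {3,4}
'c' @ 2: {1,2,5,6}
'b' @ 3: {3,4,7,8,9,10}  [accepting]
'e' @ 4: {9,10,11}  [accepting]
'e' @ 5: {9,10,11}  [accepting]
after full input: {9,10,11}  (accept=9 in)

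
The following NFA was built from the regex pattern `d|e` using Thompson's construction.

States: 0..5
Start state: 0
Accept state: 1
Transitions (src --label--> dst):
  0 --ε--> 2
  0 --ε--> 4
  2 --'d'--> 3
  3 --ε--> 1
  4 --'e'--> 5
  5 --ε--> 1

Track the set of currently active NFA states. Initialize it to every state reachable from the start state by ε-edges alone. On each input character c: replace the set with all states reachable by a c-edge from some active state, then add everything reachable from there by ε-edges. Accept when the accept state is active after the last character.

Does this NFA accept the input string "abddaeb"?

S₀ = ε-closure({0}) = {0,2,4}
'a' @ 1: {}  — dead — no transitions
rest 'bddaeb' ignored (set empty)
after full input: {}  (accept=1 not in)

Answer: REJECT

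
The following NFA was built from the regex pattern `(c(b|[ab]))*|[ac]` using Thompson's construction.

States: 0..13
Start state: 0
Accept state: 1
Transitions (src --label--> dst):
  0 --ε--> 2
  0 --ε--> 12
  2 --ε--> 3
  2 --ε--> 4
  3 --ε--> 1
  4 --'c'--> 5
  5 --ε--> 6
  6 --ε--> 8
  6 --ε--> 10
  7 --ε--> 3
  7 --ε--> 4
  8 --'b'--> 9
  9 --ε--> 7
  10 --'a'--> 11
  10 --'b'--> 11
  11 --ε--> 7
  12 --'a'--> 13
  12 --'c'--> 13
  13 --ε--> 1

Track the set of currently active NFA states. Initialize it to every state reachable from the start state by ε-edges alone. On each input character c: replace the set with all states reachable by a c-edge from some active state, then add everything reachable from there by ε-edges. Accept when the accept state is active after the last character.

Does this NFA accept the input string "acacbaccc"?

Answer: REJECT

Derivation:
start: ε-closure({0}) = {0,1,2,3,4,12}
'a' @ 1: {1,13}  (accept∈set)
'c' @ 2: {}  — dead — no transitions
rest 'acbaccc' ignored (set empty)
final: {}; accept 1 not in set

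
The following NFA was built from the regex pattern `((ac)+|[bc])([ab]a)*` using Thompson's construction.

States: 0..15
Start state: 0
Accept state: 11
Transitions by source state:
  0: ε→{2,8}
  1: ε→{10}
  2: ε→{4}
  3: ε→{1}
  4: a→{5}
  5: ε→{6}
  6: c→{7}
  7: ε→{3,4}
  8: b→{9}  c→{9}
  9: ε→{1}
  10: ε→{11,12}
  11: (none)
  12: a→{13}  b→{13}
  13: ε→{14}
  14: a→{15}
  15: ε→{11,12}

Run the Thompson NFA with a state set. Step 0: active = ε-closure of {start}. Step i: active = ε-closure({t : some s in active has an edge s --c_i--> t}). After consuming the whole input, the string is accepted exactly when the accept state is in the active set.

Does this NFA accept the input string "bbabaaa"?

S₀ = ε-closure({0}) = {0,2,4,8}
'b' @ 1: {1,9,10,11,12}  (accept∈set)
'b' @ 2: {13,14}
'a' @ 3: {11,12,15}  (accept∈set)
'b' @ 4: {13,14}
'a' @ 5: {11,12,15}  (accept∈set)
'a' @ 6: {13,14}
'a' @ 7: {11,12,15}  (accept∈set)
after full input: {11,12,15}  (accept=11 in)

Answer: ACCEPT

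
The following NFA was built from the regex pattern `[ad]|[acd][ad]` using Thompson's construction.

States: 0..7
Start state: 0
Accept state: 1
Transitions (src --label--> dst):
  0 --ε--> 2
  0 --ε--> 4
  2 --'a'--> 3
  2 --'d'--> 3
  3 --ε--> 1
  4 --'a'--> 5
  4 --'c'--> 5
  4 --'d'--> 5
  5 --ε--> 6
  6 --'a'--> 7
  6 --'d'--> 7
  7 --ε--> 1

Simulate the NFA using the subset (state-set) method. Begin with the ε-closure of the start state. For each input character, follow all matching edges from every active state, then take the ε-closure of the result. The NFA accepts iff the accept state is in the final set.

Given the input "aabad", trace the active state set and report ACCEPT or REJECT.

Answer: REJECT

Derivation:
initial (ε-close {0}): {0,2,4}
'a' @ 1: {1,3,5,6}  ✓accept
'a' @ 2: {1,7}  ✓accept
'b' @ 3: {}  — state set empty
rest 'ad' ignored (set empty)
end set {} — state 1 not in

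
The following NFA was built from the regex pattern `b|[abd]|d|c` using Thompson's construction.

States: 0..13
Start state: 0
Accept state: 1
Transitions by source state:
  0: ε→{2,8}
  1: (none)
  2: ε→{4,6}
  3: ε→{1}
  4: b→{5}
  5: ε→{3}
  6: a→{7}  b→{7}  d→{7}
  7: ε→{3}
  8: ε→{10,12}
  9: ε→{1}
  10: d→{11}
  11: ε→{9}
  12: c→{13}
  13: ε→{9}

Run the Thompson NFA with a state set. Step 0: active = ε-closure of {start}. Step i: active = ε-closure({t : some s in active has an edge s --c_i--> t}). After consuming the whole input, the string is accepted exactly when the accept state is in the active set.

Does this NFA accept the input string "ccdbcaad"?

Answer: REJECT

Trace:
initial (ε-close {0}): {0,2,4,6,8,10,12}
'c' @ 1: {1,9,13}  ✓accept
'c' @ 2: {}  — no active states
rest 'dbcaad' ignored (set empty)
final: {}; accept 1 not in set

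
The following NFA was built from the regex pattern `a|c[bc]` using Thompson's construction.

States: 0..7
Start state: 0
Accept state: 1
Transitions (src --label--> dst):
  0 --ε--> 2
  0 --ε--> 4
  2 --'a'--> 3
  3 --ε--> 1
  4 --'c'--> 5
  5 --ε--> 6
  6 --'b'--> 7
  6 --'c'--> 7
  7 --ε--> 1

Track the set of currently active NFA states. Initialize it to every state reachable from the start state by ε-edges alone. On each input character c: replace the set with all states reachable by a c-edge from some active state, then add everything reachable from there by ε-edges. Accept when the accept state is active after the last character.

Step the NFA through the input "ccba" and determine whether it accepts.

Answer: REJECT

Trace:
initial (ε-close {0}): {0,2,4}
'c' @ 1: {5,6}
'c' @ 2: {1,7}  [accepting]
'b' @ 3: {}  — state set empty
rest 'a' ignored (set empty)
final: {}; accept 1 not in set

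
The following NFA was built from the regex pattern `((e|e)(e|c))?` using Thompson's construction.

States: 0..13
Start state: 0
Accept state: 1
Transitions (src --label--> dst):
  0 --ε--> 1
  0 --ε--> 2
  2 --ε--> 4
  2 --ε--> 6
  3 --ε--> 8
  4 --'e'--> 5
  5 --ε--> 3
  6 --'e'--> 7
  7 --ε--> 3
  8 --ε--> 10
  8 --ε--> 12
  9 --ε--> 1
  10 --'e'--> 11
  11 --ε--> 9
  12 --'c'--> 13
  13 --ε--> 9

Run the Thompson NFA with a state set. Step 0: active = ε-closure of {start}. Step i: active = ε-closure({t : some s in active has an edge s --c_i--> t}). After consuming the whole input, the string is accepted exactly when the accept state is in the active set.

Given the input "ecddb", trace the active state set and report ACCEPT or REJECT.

initial (ε-close {0}): {0,1,2,4,6}
'e' @ 1: {3,5,7,8,10,12}
'c' @ 2: {1,9,13}  [accepting]
'd' @ 3: {}  — dead — no transitions
rest 'db' ignored (set empty)
end set {} — state 1 not in

Answer: REJECT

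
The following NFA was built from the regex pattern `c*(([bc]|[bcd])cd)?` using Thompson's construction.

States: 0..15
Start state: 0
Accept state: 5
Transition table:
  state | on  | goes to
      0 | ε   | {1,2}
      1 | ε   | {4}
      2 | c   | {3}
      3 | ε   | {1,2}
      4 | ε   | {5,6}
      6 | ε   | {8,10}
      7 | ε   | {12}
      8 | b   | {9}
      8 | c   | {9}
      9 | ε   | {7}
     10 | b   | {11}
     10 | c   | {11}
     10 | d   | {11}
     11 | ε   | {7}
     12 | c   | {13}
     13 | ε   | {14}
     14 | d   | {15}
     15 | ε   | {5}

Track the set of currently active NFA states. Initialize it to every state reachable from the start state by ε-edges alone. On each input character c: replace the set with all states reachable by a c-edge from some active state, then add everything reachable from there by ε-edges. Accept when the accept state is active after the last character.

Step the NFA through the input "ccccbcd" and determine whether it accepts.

start: ε-closure({0}) = {0,1,2,4,5,6,8,10}
'c' @ 1: {1,2,3,4,5,6,7,8,9,10,11,12}  (accept∈set)
'c' @ 2: {1,2,3,4,5,6,7,8,9,10,11,12,13,14}  (accept∈set)
'c' @ 3: {1,2,3,4,5,6,7,8,9,10,11,12,13,14}  (accept∈set)
'c' @ 4: {1,2,3,4,5,6,7,8,9,10,11,12,13,14}  (accept∈set)
'b' @ 5: {7,9,11,12}
'c' @ 6: {13,14}
'd' @ 7: {5,15}  (accept∈set)
end set {5,15} — state 5 in

Answer: ACCEPT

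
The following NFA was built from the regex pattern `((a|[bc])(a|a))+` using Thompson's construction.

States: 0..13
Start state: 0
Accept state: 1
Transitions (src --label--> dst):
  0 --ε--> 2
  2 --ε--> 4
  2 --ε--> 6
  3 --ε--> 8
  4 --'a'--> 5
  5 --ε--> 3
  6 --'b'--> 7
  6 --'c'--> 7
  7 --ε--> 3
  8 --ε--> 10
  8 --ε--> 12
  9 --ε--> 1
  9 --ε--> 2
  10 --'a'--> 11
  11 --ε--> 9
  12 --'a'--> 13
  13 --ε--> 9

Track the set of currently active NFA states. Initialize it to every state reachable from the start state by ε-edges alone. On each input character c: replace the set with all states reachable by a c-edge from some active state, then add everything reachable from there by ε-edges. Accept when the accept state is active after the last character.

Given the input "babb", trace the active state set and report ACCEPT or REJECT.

Answer: REJECT

Derivation:
initial (ε-close {0}): {0,2,4,6}
'b' @ 1: {3,7,8,10,12}
'a' @ 2: {1,2,4,6,9,11,13}  (accept∈set)
'b' @ 3: {3,7,8,10,12}
'b' @ 4: {}  — no active states
final: {}; accept 1 not in set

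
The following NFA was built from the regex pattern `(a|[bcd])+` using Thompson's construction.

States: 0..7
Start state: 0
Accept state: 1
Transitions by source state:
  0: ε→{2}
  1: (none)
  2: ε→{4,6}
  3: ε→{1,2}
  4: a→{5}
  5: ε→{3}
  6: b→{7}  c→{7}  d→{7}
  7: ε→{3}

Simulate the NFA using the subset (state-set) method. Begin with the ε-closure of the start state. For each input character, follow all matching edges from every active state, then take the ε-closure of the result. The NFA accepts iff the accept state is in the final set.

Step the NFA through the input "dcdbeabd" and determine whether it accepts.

start: ε-closure({0}) = {0,2,4,6}
'd' @ 1: {1,2,3,4,6,7}  (accept∈set)
'c' @ 2: {1,2,3,4,6,7}  (accept∈set)
'd' @ 3: {1,2,3,4,6,7}  (accept∈set)
'b' @ 4: {1,2,3,4,6,7}  (accept∈set)
'e' @ 5: {}  — no active states
rest 'abd' ignored (set empty)
after full input: {}  (accept=1 not in)

Answer: REJECT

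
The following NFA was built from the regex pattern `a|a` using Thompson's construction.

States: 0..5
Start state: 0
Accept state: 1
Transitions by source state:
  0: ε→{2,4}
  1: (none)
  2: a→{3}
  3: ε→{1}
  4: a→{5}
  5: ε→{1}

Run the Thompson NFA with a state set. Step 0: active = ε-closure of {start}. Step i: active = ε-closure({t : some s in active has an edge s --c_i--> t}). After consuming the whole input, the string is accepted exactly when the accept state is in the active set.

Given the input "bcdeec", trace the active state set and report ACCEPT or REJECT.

S₀ = ε-closure({0}) = {0,2,4}
'b' @ 1: {}  — state set empty
rest 'cdeec' ignored (set empty)
end set {} — state 1 not in

Answer: REJECT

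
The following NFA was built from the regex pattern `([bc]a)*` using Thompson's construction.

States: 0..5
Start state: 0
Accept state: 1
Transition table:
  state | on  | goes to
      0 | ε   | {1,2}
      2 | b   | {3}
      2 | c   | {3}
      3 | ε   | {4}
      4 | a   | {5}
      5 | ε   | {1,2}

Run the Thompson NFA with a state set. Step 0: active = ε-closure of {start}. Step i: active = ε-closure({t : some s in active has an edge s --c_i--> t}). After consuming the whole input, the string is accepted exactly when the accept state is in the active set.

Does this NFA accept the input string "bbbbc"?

Answer: REJECT

Steps:
start: ε-closure({0}) = {0,1,2}
'b' @ 1: {3,4}
'b' @ 2: {}  — state set empty
rest 'bbc' ignored (set empty)
end set {} — state 1 not in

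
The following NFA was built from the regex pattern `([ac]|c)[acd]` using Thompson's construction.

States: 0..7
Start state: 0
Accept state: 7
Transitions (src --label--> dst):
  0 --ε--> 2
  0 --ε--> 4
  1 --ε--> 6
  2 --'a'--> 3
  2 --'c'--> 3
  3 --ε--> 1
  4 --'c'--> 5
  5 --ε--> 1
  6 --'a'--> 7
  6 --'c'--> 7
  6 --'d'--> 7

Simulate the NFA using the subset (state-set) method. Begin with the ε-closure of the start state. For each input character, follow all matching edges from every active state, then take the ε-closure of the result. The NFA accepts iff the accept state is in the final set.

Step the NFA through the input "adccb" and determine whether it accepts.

Answer: REJECT

Derivation:
initial (ε-close {0}): {0,2,4}
'a' @ 1: {1,3,6}
'd' @ 2: {7}  ✓accept
'c' @ 3: {}  — dead — no transitions
rest 'cb' ignored (set empty)
end set {} — state 7 not in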